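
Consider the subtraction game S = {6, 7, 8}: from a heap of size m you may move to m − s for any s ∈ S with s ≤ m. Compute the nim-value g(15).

0

Build the Grundy sequence with g(k) = mex{g(k−s) : s ∈ {6, 7, 8}, s ≤ k}:
k:     0  1  2  3  4  5  6  7  8  9 10 11 12 13 14 15
g(k):  0  0  0  0  0  0  1  1  1  1  1  1  2  2  0  0
So g(15) = 0.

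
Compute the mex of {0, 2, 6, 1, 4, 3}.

5

The values 0, 1, 2, 3, 4 are all present; 5 is the first non-negative integer missing from the set.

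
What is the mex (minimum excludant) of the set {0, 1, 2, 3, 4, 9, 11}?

5

The values 0, 1, 2, 3, 4 are all present; 5 is the first non-negative integer missing from the set.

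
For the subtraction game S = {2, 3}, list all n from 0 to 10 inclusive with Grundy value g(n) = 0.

0, 1, 5, 6, 10

Build the Grundy sequence with g(k) = mex{g(k−s) : s ∈ {2, 3}, s ≤ k}:
g(0) = mex{} = 0
g(1) = mex{} = 0
g(2) = mex{0} = 1
g(3) = mex{0} = 1
g(4) = mex{0,1} = 2
g(5) = mex{1} = 0
g(6) = mex{1,2} = 0
g(7) = mex{0,2} = 1
g(8) = mex{0} = 1
g(9) = mex{0,1} = 2
g(10) = mex{1} = 0
The P-positions (g = 0) in 0..10 are 0, 1, 5, 6, 10.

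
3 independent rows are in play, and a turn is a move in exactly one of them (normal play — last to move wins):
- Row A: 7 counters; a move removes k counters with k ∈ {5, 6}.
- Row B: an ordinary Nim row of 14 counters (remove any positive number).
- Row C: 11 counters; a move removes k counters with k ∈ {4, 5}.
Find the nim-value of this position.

15

Grundy values for row A (subtraction set {5, 6}):
k:     0  1  2  3  4  5  6  7
g(k):  0  0  0  0  0  1  1  1
So g(7) = 1.
Row B is a plain Nim row of size 14, so its Grundy value is 14.
Build the Grundy sequence for row C with g(k) = mex{g(k−s) : s ∈ {4, 5}, s ≤ k}:
k:     0  1  2  3  4  5  6  7  8  9 10 11
g(k):  0  0  0  0  1  1  1  1  2  0  0  0
So g(11) = 0.
The value of a disjunctive sum is the nim-sum of the parts.
Combined value = 1 ⊕ 14 ⊕ 0 = 15.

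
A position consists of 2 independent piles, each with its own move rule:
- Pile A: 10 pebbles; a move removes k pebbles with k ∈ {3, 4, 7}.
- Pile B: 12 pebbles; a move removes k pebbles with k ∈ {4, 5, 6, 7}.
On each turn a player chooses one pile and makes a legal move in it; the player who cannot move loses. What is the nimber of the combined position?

0

For pile A, compute g(0), g(1), … with moves {3, 4, 7}:
k:     0  1  2  3  4  5  6  7  8  9 10
g(k):  0  0  0  1  1  1  2  2  2  3  0
So g(10) = 0.
Grundy values for pile B (subtraction set {4, 5, 6, 7}):
k:     0  1  2  3  4  5  6  7  8  9 10 11 12
g(k):  0  0  0  0  1  1  1  1  2  2  2  0  0
So g(12) = 0.
By the Sprague-Grundy theorem, the Grundy value of a sum of independent games is the XOR of the component values.
Combined value = 0 ⊕ 0 = 0.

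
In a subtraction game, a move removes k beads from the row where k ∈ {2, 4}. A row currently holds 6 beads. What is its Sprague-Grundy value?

0

Compute g(0), g(1), … for moves {2, 4}:
g(0) = mex{} = 0
g(1) = mex{} = 0
g(2) = mex{0} = 1
g(3) = mex{0} = 1
g(4) = mex{0,1} = 2
g(5) = mex{0,1} = 2
g(6) = mex{1,2} = 0
So g(6) = 0.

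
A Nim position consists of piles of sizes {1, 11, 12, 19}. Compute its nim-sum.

21

Nim-sum: 1 ⊕ 11 ⊕ 12 ⊕ 19 = 21.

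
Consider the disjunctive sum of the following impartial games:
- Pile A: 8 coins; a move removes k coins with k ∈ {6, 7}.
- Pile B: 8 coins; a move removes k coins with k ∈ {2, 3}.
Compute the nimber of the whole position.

0

Grundy values for pile A (subtraction set {6, 7}):
k:     0  1  2  3  4  5  6  7  8
g(k):  0  0  0  0  0  0  1  1  1
So g(8) = 1.
Build the Grundy sequence for pile B with g(k) = mex{g(k−s) : s ∈ {2, 3}, s ≤ k}:
k:     0  1  2  3  4  5  6  7  8
g(k):  0  0  1  1  2  0  0  1  1
So g(8) = 1.
By the Sprague-Grundy theorem, the Grundy value of a sum of independent games is the XOR of the component values.
Combined value = 1 ⊕ 1 = 0.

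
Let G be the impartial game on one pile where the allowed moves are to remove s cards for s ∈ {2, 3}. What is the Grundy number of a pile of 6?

0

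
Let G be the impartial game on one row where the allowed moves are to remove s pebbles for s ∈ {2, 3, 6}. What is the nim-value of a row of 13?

2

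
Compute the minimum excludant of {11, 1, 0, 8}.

The values 0, 1 are all present; 2 is the first non-negative integer missing from the set.

2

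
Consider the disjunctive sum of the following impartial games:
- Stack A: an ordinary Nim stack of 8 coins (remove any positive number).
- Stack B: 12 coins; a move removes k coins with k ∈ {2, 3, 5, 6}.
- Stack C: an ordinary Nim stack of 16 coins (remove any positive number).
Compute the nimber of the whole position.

Stack A is a plain Nim stack of size 8, so its Grundy value is 8.
For stack B, compute g(0), g(1), … with moves {2, 3, 5, 6}:
k:     0  1  2  3  4  5  6  7  8  9 10 11 12
g(k):  0  0  1  1  2  2  3  3  0  0  1  1  2
So g(12) = 2.
Stack C is a plain Nim stack of size 16, so its Grundy value is 16.
By the Sprague-Grundy theorem, the Grundy value of a sum of independent games is the XOR of the component values.
Combined value = 8 XOR 2 XOR 16 = 26.

26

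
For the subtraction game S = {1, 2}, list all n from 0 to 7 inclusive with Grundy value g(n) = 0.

0, 3, 6

Compute g(0), g(1), … for moves {1, 2}:
k:     0  1  2  3  4  5  6  7
g(k):  0  1  2  0  1  2  0  1
The P-positions (g = 0) in 0..7 are 0, 3, 6.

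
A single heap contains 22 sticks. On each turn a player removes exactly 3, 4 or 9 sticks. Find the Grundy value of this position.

Build the Grundy sequence with g(k) = mex{g(k−s) : s ∈ {3, 4, 9}, s ≤ k}:
k:     0  1  2  3  4  5  6  7  8  9 10 11 12 13 14 15 16 17 18 19 20 21 22
g(k):  0  0  0  1  1  1  2  0  0  3  1  1  2  0  0  0  1  1  1  2  0  0  3
So g(22) = 3.

3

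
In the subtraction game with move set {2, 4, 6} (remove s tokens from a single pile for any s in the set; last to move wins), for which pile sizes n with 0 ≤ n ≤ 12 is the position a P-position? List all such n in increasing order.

Grundy values for subtraction set {2, 4, 6}:
g(0) = mex{} = 0
g(1) = mex{} = 0
g(2) = mex{0} = 1
g(3) = mex{0} = 1
g(4) = mex{0,1} = 2
g(5) = mex{0,1} = 2
g(6) = mex{0,1,2} = 3
g(7) = mex{0,1,2} = 3
g(8) = mex{1,2,3} = 0
g(9) = mex{1,2,3} = 0
g(10) = mex{0,2,3} = 1
g(11) = mex{0,2,3} = 1
g(12) = mex{0,1,3} = 2
The P-positions (g = 0) in 0..12 are 0, 1, 8, 9.

0, 1, 8, 9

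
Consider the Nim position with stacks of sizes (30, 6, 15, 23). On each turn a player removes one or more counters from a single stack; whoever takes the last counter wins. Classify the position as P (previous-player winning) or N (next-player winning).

P-position

Compute the nim-sum pairwise:
30 XOR 6 = 24
24 XOR 15 = 23
23 XOR 23 = 0
The nim-sum is 0, so this is a P-position: the player to move is in a losing position under optimal play.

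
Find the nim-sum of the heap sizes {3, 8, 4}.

15

Write each in binary and XOR column by column:
  0011  (3)
  1000  (8)
  0100  (4)
  ----
  1111  (15)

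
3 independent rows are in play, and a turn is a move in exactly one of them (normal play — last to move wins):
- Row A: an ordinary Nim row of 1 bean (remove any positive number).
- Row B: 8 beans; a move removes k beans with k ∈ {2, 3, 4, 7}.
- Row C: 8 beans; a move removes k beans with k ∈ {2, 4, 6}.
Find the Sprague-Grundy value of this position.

0

Row A is a plain Nim row of size 1, so its Grundy value is 1.
Build the Grundy sequence for row B with g(k) = mex{g(k−s) : s ∈ {2, 3, 4, 7}, s ≤ k}:
g(0) = mex{} = 0
g(1) = mex{} = 0
g(2) = mex{0} = 1
g(3) = mex{0} = 1
g(4) = mex{0,1} = 2
g(5) = mex{0,1} = 2
g(6) = mex{1,2} = 0
g(7) = mex{0,1,2} = 3
g(8) = mex{0,2} = 1
So g(8) = 1.
For row C, compute g(0), g(1), … with moves {2, 4, 6}:
g(0) = mex{} = 0
g(1) = mex{} = 0
g(2) = mex{0} = 1
g(3) = mex{0} = 1
g(4) = mex{0,1} = 2
g(5) = mex{0,1} = 2
g(6) = mex{0,1,2} = 3
g(7) = mex{0,1,2} = 3
g(8) = mex{1,2,3} = 0
So g(8) = 0.
By the Sprague-Grundy theorem, the Grundy value of a sum of independent games is the XOR of the component values.
Combined value = 1 XOR 1 XOR 0 = 0.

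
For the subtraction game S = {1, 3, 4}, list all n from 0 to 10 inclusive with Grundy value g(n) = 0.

0, 2, 7, 9

Build the Grundy sequence with g(k) = mex{g(k−s) : s ∈ {1, 3, 4}, s ≤ k}:
g(0) = mex{} = 0
g(1) = mex{0} = 1
g(2) = mex{1} = 0
g(3) = mex{0} = 1
g(4) = mex{0,1} = 2
g(5) = mex{0,1,2} = 3
g(6) = mex{0,1,3} = 2
g(7) = mex{1,2} = 0
g(8) = mex{0,2,3} = 1
g(9) = mex{1,2,3} = 0
g(10) = mex{0,2} = 1
The P-positions (g = 0) in 0..10 are 0, 2, 7, 9.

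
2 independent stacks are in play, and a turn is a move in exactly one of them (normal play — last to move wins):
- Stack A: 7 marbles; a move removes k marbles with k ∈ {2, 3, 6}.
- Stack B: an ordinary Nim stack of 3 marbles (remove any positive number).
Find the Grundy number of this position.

Grundy values for stack A (subtraction set {2, 3, 6}):
g(0) = mex{} = 0
g(1) = mex{} = 0
g(2) = mex{0} = 1
g(3) = mex{0} = 1
g(4) = mex{0,1} = 2
g(5) = mex{1} = 0
g(6) = mex{0,1,2} = 3
g(7) = mex{0,2} = 1
So g(7) = 1.
Stack B is a plain Nim stack of size 3, so its Grundy value is 3.
By the Sprague-Grundy theorem, the Grundy value of a sum of independent games is the XOR of the component values.
Combined value = 1 ⊕ 3 = 2.

2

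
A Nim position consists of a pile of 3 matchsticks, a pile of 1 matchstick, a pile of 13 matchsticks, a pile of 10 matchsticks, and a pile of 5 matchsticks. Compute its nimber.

0

Nim-sum: 3 ^ 1 ^ 13 ^ 10 ^ 5 = 0.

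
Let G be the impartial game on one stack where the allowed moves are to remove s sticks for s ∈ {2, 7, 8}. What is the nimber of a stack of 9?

Compute g(0), g(1), … for moves {2, 7, 8}:
k:     0  1  2  3  4  5  6  7  8  9
g(k):  0  0  1  1  0  0  1  1  2  2
So g(9) = 2.

2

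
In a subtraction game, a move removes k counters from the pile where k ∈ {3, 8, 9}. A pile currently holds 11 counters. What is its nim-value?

3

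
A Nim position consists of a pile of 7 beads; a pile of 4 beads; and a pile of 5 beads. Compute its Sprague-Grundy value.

6

Compute the nim-sum pairwise:
7 XOR 4 = 3
3 XOR 5 = 6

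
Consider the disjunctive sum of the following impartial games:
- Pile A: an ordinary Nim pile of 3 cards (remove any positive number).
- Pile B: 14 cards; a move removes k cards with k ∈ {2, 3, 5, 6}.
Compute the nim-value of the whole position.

0

Pile A is a plain Nim pile of size 3, so its Grundy value is 3.
Grundy values for pile B (subtraction set {2, 3, 5, 6}):
g(0) = mex{} = 0
g(1) = mex{} = 0
g(2) = mex{0} = 1
g(3) = mex{0} = 1
g(4) = mex{0,1} = 2
g(5) = mex{0,1} = 2
g(6) = mex{0,1,2} = 3
g(7) = mex{0,1,2} = 3
g(8) = mex{1,2,3} = 0
g(9) = mex{1,2,3} = 0
g(10) = mex{0,2,3} = 1
g(11) = mex{0,2,3} = 1
g(12) = mex{0,1,3} = 2
g(13) = mex{0,1,3} = 2
g(14) = mex{0,1,2} = 3
So g(14) = 3.
By the Sprague-Grundy theorem, the Grundy value of a sum of independent games is the XOR of the component values.
Combined value = 3 XOR 3 = 0.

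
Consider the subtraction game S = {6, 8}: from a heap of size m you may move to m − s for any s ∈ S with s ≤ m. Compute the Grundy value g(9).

1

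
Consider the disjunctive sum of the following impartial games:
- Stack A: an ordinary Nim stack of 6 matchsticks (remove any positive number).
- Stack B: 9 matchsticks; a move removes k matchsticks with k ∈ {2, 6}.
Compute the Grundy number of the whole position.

6

Stack A is a plain Nim stack of size 6, so its Grundy value is 6.
For stack B, compute g(0), g(1), … with moves {2, 6}:
g(0) = mex{} = 0
g(1) = mex{} = 0
g(2) = mex{0} = 1
g(3) = mex{0} = 1
g(4) = mex{1} = 0
g(5) = mex{1} = 0
g(6) = mex{0} = 1
g(7) = mex{0} = 1
g(8) = mex{1} = 0
g(9) = mex{1} = 0
So g(9) = 0.
By the Sprague-Grundy theorem, the Grundy value of a sum of independent games is the XOR of the component values.
Combined value = 6 ⊕ 0 = 6.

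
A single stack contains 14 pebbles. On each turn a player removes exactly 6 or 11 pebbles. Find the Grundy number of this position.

2

Compute g(0), g(1), … for moves {6, 11}:
g(0) = mex{} = 0
g(1) = mex{} = 0
g(2) = mex{} = 0
g(3) = mex{} = 0
g(4) = mex{} = 0
g(5) = mex{} = 0
g(6) = mex{0} = 1
g(7) = mex{0} = 1
g(8) = mex{0} = 1
g(9) = mex{0} = 1
g(10) = mex{0} = 1
g(11) = mex{0} = 1
g(12) = mex{0,1} = 2
g(13) = mex{0,1} = 2
g(14) = mex{0,1} = 2
So g(14) = 2.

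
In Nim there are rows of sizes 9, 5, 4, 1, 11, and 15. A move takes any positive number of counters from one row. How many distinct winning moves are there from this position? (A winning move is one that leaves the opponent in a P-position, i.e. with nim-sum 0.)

3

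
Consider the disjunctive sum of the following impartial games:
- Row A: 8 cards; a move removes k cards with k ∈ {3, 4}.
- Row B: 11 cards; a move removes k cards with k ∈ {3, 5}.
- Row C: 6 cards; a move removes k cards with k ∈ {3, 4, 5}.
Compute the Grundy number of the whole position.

3

Grundy values for row A (subtraction set {3, 4}):
g(0) = mex{} = 0
g(1) = mex{} = 0
g(2) = mex{} = 0
g(3) = mex{0} = 1
g(4) = mex{0} = 1
g(5) = mex{0} = 1
g(6) = mex{0,1} = 2
g(7) = mex{1} = 0
g(8) = mex{1} = 0
So g(8) = 0.
Build the Grundy sequence for row B with g(k) = mex{g(k−s) : s ∈ {3, 5}, s ≤ k}:
g(0) = mex{} = 0
g(1) = mex{} = 0
g(2) = mex{} = 0
g(3) = mex{0} = 1
g(4) = mex{0} = 1
g(5) = mex{0} = 1
g(6) = mex{0,1} = 2
g(7) = mex{0,1} = 2
g(8) = mex{1} = 0
g(9) = mex{1,2} = 0
g(10) = mex{1,2} = 0
g(11) = mex{0,2} = 1
So g(11) = 1.
Build the Grundy sequence for row C with g(k) = mex{g(k−s) : s ∈ {3, 4, 5}, s ≤ k}:
g(0) = mex{} = 0
g(1) = mex{} = 0
g(2) = mex{} = 0
g(3) = mex{0} = 1
g(4) = mex{0} = 1
g(5) = mex{0} = 1
g(6) = mex{0,1} = 2
So g(6) = 2.
By the Sprague-Grundy theorem, the Grundy value of a sum of independent games is the XOR of the component values.
Combined value = 0 ⊕ 1 ⊕ 2 = 3.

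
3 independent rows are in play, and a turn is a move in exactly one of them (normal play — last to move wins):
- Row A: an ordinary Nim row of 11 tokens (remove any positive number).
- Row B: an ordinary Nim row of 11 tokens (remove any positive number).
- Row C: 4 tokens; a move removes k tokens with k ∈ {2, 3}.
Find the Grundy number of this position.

Row A is a plain Nim row of size 11, so its Grundy value is 11.
Row B is a plain Nim row of size 11, so its Grundy value is 11.
Grundy values for row C (subtraction set {2, 3}):
k:     0  1  2  3  4
g(k):  0  0  1  1  2
So g(4) = 2.
The value of a disjunctive sum is the nim-sum of the parts.
Combined value = 11 ⊕ 11 ⊕ 2 = 2.

2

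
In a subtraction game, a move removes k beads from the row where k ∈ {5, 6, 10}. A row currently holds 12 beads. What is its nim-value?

Compute g(0), g(1), … for moves {5, 6, 10}:
k:     0  1  2  3  4  5  6  7  8  9 10 11 12
g(k):  0  0  0  0  0  1  1  1  1  1  2  2  2
So g(12) = 2.

2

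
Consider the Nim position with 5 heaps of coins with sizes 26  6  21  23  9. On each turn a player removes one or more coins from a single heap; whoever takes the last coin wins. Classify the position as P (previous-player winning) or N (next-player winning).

N-position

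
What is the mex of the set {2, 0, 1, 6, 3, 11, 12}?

4

The values 0, 1, 2, 3 are all present; 4 is the first non-negative integer missing from the set.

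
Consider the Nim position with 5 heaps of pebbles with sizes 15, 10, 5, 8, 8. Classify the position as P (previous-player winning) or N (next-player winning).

P-position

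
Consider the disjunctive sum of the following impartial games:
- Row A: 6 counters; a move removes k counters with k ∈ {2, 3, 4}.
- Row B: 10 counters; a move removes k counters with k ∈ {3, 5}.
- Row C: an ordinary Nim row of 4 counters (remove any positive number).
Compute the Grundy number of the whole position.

Grundy values for row A (subtraction set {2, 3, 4}):
g(0) = mex{} = 0
g(1) = mex{} = 0
g(2) = mex{0} = 1
g(3) = mex{0} = 1
g(4) = mex{0,1} = 2
g(5) = mex{0,1} = 2
g(6) = mex{1,2} = 0
So g(6) = 0.
Grundy values for row B (subtraction set {3, 5}):
k:     0  1  2  3  4  5  6  7  8  9 10
g(k):  0  0  0  1  1  1  2  2  0  0  0
So g(10) = 0.
Row C is a plain Nim row of size 4, so its Grundy value is 4.
By the Sprague-Grundy theorem, the Grundy value of a sum of independent games is the XOR of the component values.
Combined value = 0 XOR 0 XOR 4 = 4.

4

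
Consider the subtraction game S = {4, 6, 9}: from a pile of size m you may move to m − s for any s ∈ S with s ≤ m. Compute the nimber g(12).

3

Build the Grundy sequence with g(k) = mex{g(k−s) : s ∈ {4, 6, 9}, s ≤ k}:
g(0) = mex{} = 0
g(1) = mex{} = 0
g(2) = mex{} = 0
g(3) = mex{} = 0
g(4) = mex{0} = 1
g(5) = mex{0} = 1
g(6) = mex{0} = 1
g(7) = mex{0} = 1
g(8) = mex{0,1} = 2
g(9) = mex{0,1} = 2
g(10) = mex{0,1} = 2
g(11) = mex{0,1} = 2
g(12) = mex{0,1,2} = 3
So g(12) = 3.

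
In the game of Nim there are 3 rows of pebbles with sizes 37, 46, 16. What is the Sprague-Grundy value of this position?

27

Compute the nim-sum pairwise:
37 XOR 46 = 11
11 XOR 16 = 27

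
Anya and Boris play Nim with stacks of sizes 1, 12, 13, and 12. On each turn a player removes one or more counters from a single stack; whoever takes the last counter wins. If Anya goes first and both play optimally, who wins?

Nim-sum: 1 XOR 12 XOR 13 XOR 12 = 12.
The nim-sum is 12 ≠ 0, so this is an N-position: the player to move can win; Anya has a winning move.

Anya wins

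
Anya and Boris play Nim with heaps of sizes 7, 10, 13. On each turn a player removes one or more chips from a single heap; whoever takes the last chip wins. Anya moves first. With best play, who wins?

Boris wins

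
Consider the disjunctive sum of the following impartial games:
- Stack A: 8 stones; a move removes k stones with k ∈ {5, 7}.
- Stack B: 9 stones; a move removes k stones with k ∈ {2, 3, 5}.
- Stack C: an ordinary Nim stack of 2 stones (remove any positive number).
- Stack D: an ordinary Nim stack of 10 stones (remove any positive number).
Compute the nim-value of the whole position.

8

Grundy values for stack A (subtraction set {5, 7}):
g(0) = mex{} = 0
g(1) = mex{} = 0
g(2) = mex{} = 0
g(3) = mex{} = 0
g(4) = mex{} = 0
g(5) = mex{0} = 1
g(6) = mex{0} = 1
g(7) = mex{0} = 1
g(8) = mex{0} = 1
So g(8) = 1.
Grundy values for stack B (subtraction set {2, 3, 5}):
k:     0  1  2  3  4  5  6  7  8  9
g(k):  0  0  1  1  2  2  3  0  0  1
So g(9) = 1.
Stack C is a plain Nim stack of size 2, so its Grundy value is 2.
Stack D is a plain Nim stack of size 10, so its Grundy value is 10.
The value of a disjunctive sum is the nim-sum of the parts.
Combined value = 1 XOR 1 XOR 2 XOR 10 = 8.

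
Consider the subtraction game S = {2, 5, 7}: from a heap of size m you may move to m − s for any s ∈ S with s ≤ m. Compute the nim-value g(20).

Compute g(0), g(1), … for moves {2, 5, 7}:
k:     0  1  2  3  4  5  6  7  8  9 10 11 12 13 14 15 16 17 18 19 20
g(k):  0  0  1  1  0  2  1  3  2  2  0  3  1  0  0  1  1  2  2  3  3
So g(20) = 3.

3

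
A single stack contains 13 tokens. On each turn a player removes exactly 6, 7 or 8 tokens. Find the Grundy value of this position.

Grundy values for subtraction set {6, 7, 8}:
g(0) = mex{} = 0
g(1) = mex{} = 0
g(2) = mex{} = 0
g(3) = mex{} = 0
g(4) = mex{} = 0
g(5) = mex{} = 0
g(6) = mex{0} = 1
g(7) = mex{0} = 1
g(8) = mex{0} = 1
g(9) = mex{0} = 1
g(10) = mex{0} = 1
g(11) = mex{0} = 1
g(12) = mex{0,1} = 2
g(13) = mex{0,1} = 2
So g(13) = 2.

2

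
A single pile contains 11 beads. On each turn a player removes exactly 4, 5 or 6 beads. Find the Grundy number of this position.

Build the Grundy sequence with g(k) = mex{g(k−s) : s ∈ {4, 5, 6}, s ≤ k}:
g(0) = mex{} = 0
g(1) = mex{} = 0
g(2) = mex{} = 0
g(3) = mex{} = 0
g(4) = mex{0} = 1
g(5) = mex{0} = 1
g(6) = mex{0} = 1
g(7) = mex{0} = 1
g(8) = mex{0,1} = 2
g(9) = mex{0,1} = 2
g(10) = mex{1} = 0
g(11) = mex{1} = 0
So g(11) = 0.

0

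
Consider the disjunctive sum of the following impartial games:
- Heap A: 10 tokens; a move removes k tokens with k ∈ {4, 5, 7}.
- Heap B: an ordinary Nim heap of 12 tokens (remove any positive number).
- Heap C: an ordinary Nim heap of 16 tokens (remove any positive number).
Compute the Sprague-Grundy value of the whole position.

30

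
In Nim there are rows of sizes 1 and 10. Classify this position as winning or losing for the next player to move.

Winning position

Bitwise XOR of the heap sizes:
  0001  (1)
  1010  (10)
  ----
  1011  (11)
The nim-sum is 11 ≠ 0, so this is an N-position: the player to move can win.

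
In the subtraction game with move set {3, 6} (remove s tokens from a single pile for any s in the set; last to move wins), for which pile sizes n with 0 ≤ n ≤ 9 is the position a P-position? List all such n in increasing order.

Compute g(0), g(1), … for moves {3, 6}:
k:     0  1  2  3  4  5  6  7  8  9
g(k):  0  0  0  1  1  1  2  2  2  0
The P-positions (g = 0) in 0..9 are 0, 1, 2, 9.

0, 1, 2, 9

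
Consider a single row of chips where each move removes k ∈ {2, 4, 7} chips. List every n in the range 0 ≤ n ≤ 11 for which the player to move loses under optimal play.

0, 1, 6, 9

Grundy values for subtraction set {2, 4, 7}:
g(0) = mex{} = 0
g(1) = mex{} = 0
g(2) = mex{0} = 1
g(3) = mex{0} = 1
g(4) = mex{0,1} = 2
g(5) = mex{0,1} = 2
g(6) = mex{1,2} = 0
g(7) = mex{0,1,2} = 3
g(8) = mex{0,2} = 1
g(9) = mex{1,2,3} = 0
g(10) = mex{0,1} = 2
g(11) = mex{0,2,3} = 1
The P-positions (g = 0) in 0..11 are 0, 1, 6, 9.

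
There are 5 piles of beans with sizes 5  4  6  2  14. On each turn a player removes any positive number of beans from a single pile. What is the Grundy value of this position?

11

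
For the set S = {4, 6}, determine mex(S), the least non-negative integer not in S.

0 is not in the set, so the mex is 0.

0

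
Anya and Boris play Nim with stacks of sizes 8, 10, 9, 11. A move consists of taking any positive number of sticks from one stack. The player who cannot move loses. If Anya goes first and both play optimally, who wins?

Boris wins

Nim-sum: 8 ^ 10 ^ 9 ^ 11 = 0.
The nim-sum is 0, so this is a P-position: the player to move is in a losing position under optimal play; Anya is about to move from it and so loses — Boris wins.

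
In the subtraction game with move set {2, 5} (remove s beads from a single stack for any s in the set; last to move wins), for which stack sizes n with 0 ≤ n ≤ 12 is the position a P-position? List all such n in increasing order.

Build the Grundy sequence with g(k) = mex{g(k−s) : s ∈ {2, 5}, s ≤ k}:
k:     0  1  2  3  4  5  6  7  8  9 10 11 12
g(k):  0  0  1  1  0  2  1  0  0  1  1  0  2
The P-positions (g = 0) in 0..12 are 0, 1, 4, 7, 8, 11.

0, 1, 4, 7, 8, 11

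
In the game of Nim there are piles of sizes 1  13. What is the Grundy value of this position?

12

Nim-sum: 1 XOR 13 = 12.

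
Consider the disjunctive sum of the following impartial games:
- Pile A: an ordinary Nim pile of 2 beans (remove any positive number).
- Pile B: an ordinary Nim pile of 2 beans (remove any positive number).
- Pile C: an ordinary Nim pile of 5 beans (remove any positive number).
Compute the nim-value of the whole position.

5

Pile A is a plain Nim pile of size 2, so its Grundy value is 2.
Pile B is a plain Nim pile of size 2, so its Grundy value is 2.
Pile C is a plain Nim pile of size 5, so its Grundy value is 5.
The value of a disjunctive sum is the nim-sum of the parts.
Combined value = 2 XOR 2 XOR 5 = 5.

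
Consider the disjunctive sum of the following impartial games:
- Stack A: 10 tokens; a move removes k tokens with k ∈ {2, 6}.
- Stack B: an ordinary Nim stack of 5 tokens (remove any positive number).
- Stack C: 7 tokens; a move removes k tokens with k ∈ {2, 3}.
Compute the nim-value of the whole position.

5

For stack A, compute g(0), g(1), … with moves {2, 6}:
k:     0  1  2  3  4  5  6  7  8  9 10
g(k):  0  0  1  1  0  0  1  1  0  0  1
So g(10) = 1.
Stack B is a plain Nim stack of size 5, so its Grundy value is 5.
Build the Grundy sequence for stack C with g(k) = mex{g(k−s) : s ∈ {2, 3}, s ≤ k}:
k:     0  1  2  3  4  5  6  7
g(k):  0  0  1  1  2  0  0  1
So g(7) = 1.
The value of a disjunctive sum is the nim-sum of the parts.
Combined value = 1 XOR 5 XOR 1 = 5.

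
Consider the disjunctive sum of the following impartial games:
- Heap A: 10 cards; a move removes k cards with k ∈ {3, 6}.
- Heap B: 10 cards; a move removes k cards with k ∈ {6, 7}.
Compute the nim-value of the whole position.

1

Build the Grundy sequence for heap A with g(k) = mex{g(k−s) : s ∈ {3, 6}, s ≤ k}:
k:     0  1  2  3  4  5  6  7  8  9 10
g(k):  0  0  0  1  1  1  2  2  2  0  0
So g(10) = 0.
For heap B, compute g(0), g(1), … with moves {6, 7}:
k:     0  1  2  3  4  5  6  7  8  9 10
g(k):  0  0  0  0  0  0  1  1  1  1  1
So g(10) = 1.
The value of a disjunctive sum is the nim-sum of the parts.
Combined value = 0 XOR 1 = 1.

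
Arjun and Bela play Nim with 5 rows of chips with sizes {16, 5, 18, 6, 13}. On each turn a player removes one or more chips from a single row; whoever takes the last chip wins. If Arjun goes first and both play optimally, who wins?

Compute the nim-sum pairwise:
16 ⊕ 5 = 21
21 ⊕ 18 = 7
7 ⊕ 6 = 1
1 ⊕ 13 = 12
The nim-sum is 12 ≠ 0, so this is an N-position: the player to move can win; Arjun has a winning move.

Arjun wins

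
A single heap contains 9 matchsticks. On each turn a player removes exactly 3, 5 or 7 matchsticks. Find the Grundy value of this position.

3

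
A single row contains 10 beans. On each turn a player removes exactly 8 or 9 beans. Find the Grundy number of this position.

Compute g(0), g(1), … for moves {8, 9}:
g(0) = mex{} = 0
g(1) = mex{} = 0
g(2) = mex{} = 0
g(3) = mex{} = 0
g(4) = mex{} = 0
g(5) = mex{} = 0
g(6) = mex{} = 0
g(7) = mex{} = 0
g(8) = mex{0} = 1
g(9) = mex{0} = 1
g(10) = mex{0} = 1
So g(10) = 1.

1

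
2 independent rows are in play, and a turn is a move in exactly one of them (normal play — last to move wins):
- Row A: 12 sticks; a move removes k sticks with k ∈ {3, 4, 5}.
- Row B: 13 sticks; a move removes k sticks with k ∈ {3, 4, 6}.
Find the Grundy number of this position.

0

Grundy values for row A (subtraction set {3, 4, 5}):
g(0) = mex{} = 0
g(1) = mex{} = 0
g(2) = mex{} = 0
g(3) = mex{0} = 1
g(4) = mex{0} = 1
g(5) = mex{0} = 1
g(6) = mex{0,1} = 2
g(7) = mex{0,1} = 2
g(8) = mex{1} = 0
g(9) = mex{1,2} = 0
g(10) = mex{1,2} = 0
g(11) = mex{0,2} = 1
g(12) = mex{0,2} = 1
So g(12) = 1.
Build the Grundy sequence for row B with g(k) = mex{g(k−s) : s ∈ {3, 4, 6}, s ≤ k}:
g(0) = mex{} = 0
g(1) = mex{} = 0
g(2) = mex{} = 0
g(3) = mex{0} = 1
g(4) = mex{0} = 1
g(5) = mex{0} = 1
g(6) = mex{0,1} = 2
g(7) = mex{0,1} = 2
g(8) = mex{0,1} = 2
g(9) = mex{1,2} = 0
g(10) = mex{1,2} = 0
g(11) = mex{1,2} = 0
g(12) = mex{0,2} = 1
g(13) = mex{0,2} = 1
So g(13) = 1.
By the Sprague-Grundy theorem, the Grundy value of a sum of independent games is the XOR of the component values.
Combined value = 1 ⊕ 1 = 0.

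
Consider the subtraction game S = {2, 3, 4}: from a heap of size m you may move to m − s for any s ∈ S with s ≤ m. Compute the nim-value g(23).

2

Build the Grundy sequence with g(k) = mex{g(k−s) : s ∈ {2, 3, 4}, s ≤ k}:
k:     0  1  2  3  4  5  6  7  8  9 10 11 12 13 14 15 16 17 18 19 20 21 22 23
g(k):  0  0  1  1  2  2  0  0  1  1  2  2  0  0  1  1  2  2  0  0  1  1  2  2
So g(23) = 2.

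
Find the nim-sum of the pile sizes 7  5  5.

Nim-sum: 7 XOR 5 XOR 5 = 7.

7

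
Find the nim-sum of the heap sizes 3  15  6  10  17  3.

Write each in binary and XOR column by column:
  00011  (3)
  01111  (15)
  00110  (6)
  01010  (10)
  10001  (17)
  00011  (3)
  -----
  10010  (18)

18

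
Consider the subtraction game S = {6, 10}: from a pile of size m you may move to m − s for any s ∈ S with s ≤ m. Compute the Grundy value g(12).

Grundy values for subtraction set {6, 10}:
g(0) = mex{} = 0
g(1) = mex{} = 0
g(2) = mex{} = 0
g(3) = mex{} = 0
g(4) = mex{} = 0
g(5) = mex{} = 0
g(6) = mex{0} = 1
g(7) = mex{0} = 1
g(8) = mex{0} = 1
g(9) = mex{0} = 1
g(10) = mex{0} = 1
g(11) = mex{0} = 1
g(12) = mex{0,1} = 2
So g(12) = 2.

2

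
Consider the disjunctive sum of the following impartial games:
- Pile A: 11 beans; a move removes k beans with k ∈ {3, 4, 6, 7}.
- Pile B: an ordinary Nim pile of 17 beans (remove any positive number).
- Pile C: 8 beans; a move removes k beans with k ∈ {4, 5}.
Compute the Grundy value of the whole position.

19

For pile A, compute g(0), g(1), … with moves {3, 4, 6, 7}:
k:     0  1  2  3  4  5  6  7  8  9 10 11
g(k):  0  0  0  1  1  1  2  2  2  3  0  0
So g(11) = 0.
Pile B is a plain Nim pile of size 17, so its Grundy value is 17.
Build the Grundy sequence for pile C with g(k) = mex{g(k−s) : s ∈ {4, 5}, s ≤ k}:
g(0) = mex{} = 0
g(1) = mex{} = 0
g(2) = mex{} = 0
g(3) = mex{} = 0
g(4) = mex{0} = 1
g(5) = mex{0} = 1
g(6) = mex{0} = 1
g(7) = mex{0} = 1
g(8) = mex{0,1} = 2
So g(8) = 2.
The value of a disjunctive sum is the nim-sum of the parts.
Combined value = 0 ⊕ 17 ⊕ 2 = 19.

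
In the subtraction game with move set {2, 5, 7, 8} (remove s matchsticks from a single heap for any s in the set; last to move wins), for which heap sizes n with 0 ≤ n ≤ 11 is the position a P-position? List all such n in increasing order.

0, 1, 4, 10

Grundy values for subtraction set {2, 5, 7, 8}:
k:     0  1  2  3  4  5  6  7  8  9 10 11
g(k):  0  0  1  1  0  2  1  3  2  2  0  3
The P-positions (g = 0) in 0..11 are 0, 1, 4, 10.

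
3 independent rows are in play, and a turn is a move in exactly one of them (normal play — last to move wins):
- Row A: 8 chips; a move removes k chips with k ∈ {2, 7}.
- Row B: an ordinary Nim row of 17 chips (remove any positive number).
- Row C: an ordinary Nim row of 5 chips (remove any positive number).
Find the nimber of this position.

Grundy values for row A (subtraction set {2, 7}):
k:     0  1  2  3  4  5  6  7  8
g(k):  0  0  1  1  0  0  1  1  2
So g(8) = 2.
Row B is a plain Nim row of size 17, so its Grundy value is 17.
Row C is a plain Nim row of size 5, so its Grundy value is 5.
The value of a disjunctive sum is the nim-sum of the parts.
Combined value = 2 ⊕ 17 ⊕ 5 = 22.

22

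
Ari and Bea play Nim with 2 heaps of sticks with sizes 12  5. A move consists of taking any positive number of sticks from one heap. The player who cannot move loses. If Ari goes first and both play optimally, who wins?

Ari wins

Compute the nim-sum pairwise:
12 ^ 5 = 9
The nim-sum is 9 ≠ 0, so this is an N-position: the player to move can win; Ari has a winning move.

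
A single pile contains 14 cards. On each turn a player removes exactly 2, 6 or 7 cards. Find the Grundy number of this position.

0

Grundy values for subtraction set {2, 6, 7}:
k:     0  1  2  3  4  5  6  7  8  9 10 11 12 13 14
g(k):  0  0  1  1  0  0  1  1  2  0  3  1  2  0  0
So g(14) = 0.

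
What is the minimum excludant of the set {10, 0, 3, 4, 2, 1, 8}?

5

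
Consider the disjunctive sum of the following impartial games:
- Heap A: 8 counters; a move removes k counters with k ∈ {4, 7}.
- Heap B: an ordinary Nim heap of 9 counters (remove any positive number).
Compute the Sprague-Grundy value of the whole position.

Build the Grundy sequence for heap A with g(k) = mex{g(k−s) : s ∈ {4, 7}, s ≤ k}:
g(0) = mex{} = 0
g(1) = mex{} = 0
g(2) = mex{} = 0
g(3) = mex{} = 0
g(4) = mex{0} = 1
g(5) = mex{0} = 1
g(6) = mex{0} = 1
g(7) = mex{0} = 1
g(8) = mex{0,1} = 2
So g(8) = 2.
Heap B is a plain Nim heap of size 9, so its Grundy value is 9.
By the Sprague-Grundy theorem, the Grundy value of a sum of independent games is the XOR of the component values.
Combined value = 2 XOR 9 = 11.

11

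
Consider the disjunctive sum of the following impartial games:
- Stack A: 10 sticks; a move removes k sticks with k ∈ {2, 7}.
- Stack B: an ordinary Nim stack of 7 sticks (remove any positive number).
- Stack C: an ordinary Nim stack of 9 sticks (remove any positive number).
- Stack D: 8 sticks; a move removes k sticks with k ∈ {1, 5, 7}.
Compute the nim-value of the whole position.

14

For stack A, compute g(0), g(1), … with moves {2, 7}:
k:     0  1  2  3  4  5  6  7  8  9 10
g(k):  0  0  1  1  0  0  1  1  2  0  0
So g(10) = 0.
Stack B is a plain Nim stack of size 7, so its Grundy value is 7.
Stack C is a plain Nim stack of size 9, so its Grundy value is 9.
Grundy values for stack D (subtraction set {1, 5, 7}):
g(0) = mex{} = 0
g(1) = mex{0} = 1
g(2) = mex{1} = 0
g(3) = mex{0} = 1
g(4) = mex{1} = 0
g(5) = mex{0} = 1
g(6) = mex{1} = 0
g(7) = mex{0} = 1
g(8) = mex{1} = 0
So g(8) = 0.
The value of a disjunctive sum is the nim-sum of the parts.
Combined value = 0 XOR 7 XOR 9 XOR 0 = 14.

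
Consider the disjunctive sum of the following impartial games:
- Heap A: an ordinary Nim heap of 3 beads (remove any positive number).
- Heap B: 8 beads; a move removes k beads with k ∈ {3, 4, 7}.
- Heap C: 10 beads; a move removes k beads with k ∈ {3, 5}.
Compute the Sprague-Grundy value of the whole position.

1

Heap A is a plain Nim heap of size 3, so its Grundy value is 3.
Grundy values for heap B (subtraction set {3, 4, 7}):
g(0) = mex{} = 0
g(1) = mex{} = 0
g(2) = mex{} = 0
g(3) = mex{0} = 1
g(4) = mex{0} = 1
g(5) = mex{0} = 1
g(6) = mex{0,1} = 2
g(7) = mex{0,1} = 2
g(8) = mex{0,1} = 2
So g(8) = 2.
Build the Grundy sequence for heap C with g(k) = mex{g(k−s) : s ∈ {3, 5}, s ≤ k}:
k:     0  1  2  3  4  5  6  7  8  9 10
g(k):  0  0  0  1  1  1  2  2  0  0  0
So g(10) = 0.
The value of a disjunctive sum is the nim-sum of the parts.
Combined value = 3 XOR 2 XOR 0 = 1.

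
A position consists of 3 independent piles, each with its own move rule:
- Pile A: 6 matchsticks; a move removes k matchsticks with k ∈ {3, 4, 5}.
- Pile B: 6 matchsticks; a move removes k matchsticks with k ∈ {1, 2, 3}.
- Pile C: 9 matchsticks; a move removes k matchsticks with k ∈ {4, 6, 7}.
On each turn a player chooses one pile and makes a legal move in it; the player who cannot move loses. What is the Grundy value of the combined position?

2

Build the Grundy sequence for pile A with g(k) = mex{g(k−s) : s ∈ {3, 4, 5}, s ≤ k}:
g(0) = mex{} = 0
g(1) = mex{} = 0
g(2) = mex{} = 0
g(3) = mex{0} = 1
g(4) = mex{0} = 1
g(5) = mex{0} = 1
g(6) = mex{0,1} = 2
So g(6) = 2.
For pile B, compute g(0), g(1), … with moves {1, 2, 3}:
g(0) = mex{} = 0
g(1) = mex{0} = 1
g(2) = mex{0,1} = 2
g(3) = mex{0,1,2} = 3
g(4) = mex{1,2,3} = 0
g(5) = mex{0,2,3} = 1
g(6) = mex{0,1,3} = 2
So g(6) = 2.
For pile C, compute g(0), g(1), … with moves {4, 6, 7}:
k:     0  1  2  3  4  5  6  7  8  9
g(k):  0  0  0  0  1  1  1  1  2  2
So g(9) = 2.
By the Sprague-Grundy theorem, the Grundy value of a sum of independent games is the XOR of the component values.
Combined value = 2 XOR 2 XOR 2 = 2.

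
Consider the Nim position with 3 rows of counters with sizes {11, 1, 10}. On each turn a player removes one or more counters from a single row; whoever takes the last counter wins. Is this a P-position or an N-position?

Nim-sum: 11 ^ 1 ^ 10 = 0.
The nim-sum is 0, so this is a P-position: the player to move is in a losing position under optimal play.

P-position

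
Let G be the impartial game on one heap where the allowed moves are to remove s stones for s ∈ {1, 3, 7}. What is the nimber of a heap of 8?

0

Grundy values for subtraction set {1, 3, 7}:
k:     0  1  2  3  4  5  6  7  8
g(k):  0  1  0  1  0  1  0  1  0
So g(8) = 0.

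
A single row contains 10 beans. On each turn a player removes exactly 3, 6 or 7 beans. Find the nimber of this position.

0

Compute g(0), g(1), … for moves {3, 6, 7}:
g(0) = mex{} = 0
g(1) = mex{} = 0
g(2) = mex{} = 0
g(3) = mex{0} = 1
g(4) = mex{0} = 1
g(5) = mex{0} = 1
g(6) = mex{0,1} = 2
g(7) = mex{0,1} = 2
g(8) = mex{0,1} = 2
g(9) = mex{0,1,2} = 3
g(10) = mex{1,2} = 0
So g(10) = 0.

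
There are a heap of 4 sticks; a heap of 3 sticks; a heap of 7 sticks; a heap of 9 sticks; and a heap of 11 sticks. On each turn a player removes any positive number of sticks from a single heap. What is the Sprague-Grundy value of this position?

Compute the nim-sum pairwise:
4 ⊕ 3 = 7
7 ⊕ 7 = 0
0 ⊕ 9 = 9
9 ⊕ 11 = 2

2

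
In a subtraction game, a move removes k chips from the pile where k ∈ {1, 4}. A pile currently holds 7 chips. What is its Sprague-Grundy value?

0

Grundy values for subtraction set {1, 4}:
g(0) = mex{} = 0
g(1) = mex{0} = 1
g(2) = mex{1} = 0
g(3) = mex{0} = 1
g(4) = mex{0,1} = 2
g(5) = mex{1,2} = 0
g(6) = mex{0} = 1
g(7) = mex{1} = 0
So g(7) = 0.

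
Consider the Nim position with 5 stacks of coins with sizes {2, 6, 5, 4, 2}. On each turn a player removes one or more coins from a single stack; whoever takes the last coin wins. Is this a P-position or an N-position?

N-position

Compute the nim-sum pairwise:
2 ⊕ 6 = 4
4 ⊕ 5 = 1
1 ⊕ 4 = 5
5 ⊕ 2 = 7
The nim-sum is 7 ≠ 0, so this is an N-position: the player to move can win.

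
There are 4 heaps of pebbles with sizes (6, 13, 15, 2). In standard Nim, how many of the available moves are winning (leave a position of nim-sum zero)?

3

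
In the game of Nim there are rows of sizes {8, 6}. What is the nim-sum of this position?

14

Compute the nim-sum pairwise:
8 ^ 6 = 14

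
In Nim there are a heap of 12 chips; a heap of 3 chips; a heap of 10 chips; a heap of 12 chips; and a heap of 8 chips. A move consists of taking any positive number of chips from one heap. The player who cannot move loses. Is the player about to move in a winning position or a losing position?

Bitwise XOR of the heap sizes:
  1100  (12)
  0011  (3)
  1010  (10)
  1100  (12)
  1000  (8)
  ----
  0001  (1)
The nim-sum is 1 ≠ 0, so this is an N-position: the player to move can win.

Winning position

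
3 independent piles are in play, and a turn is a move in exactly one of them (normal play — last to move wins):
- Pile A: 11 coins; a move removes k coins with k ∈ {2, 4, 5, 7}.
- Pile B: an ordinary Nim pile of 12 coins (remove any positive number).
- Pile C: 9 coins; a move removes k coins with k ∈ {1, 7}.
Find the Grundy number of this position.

12

For pile A, compute g(0), g(1), … with moves {2, 4, 5, 7}:
g(0) = mex{} = 0
g(1) = mex{} = 0
g(2) = mex{0} = 1
g(3) = mex{0} = 1
g(4) = mex{0,1} = 2
g(5) = mex{0,1} = 2
g(6) = mex{0,1,2} = 3
g(7) = mex{0,1,2} = 3
g(8) = mex{0,1,2,3} = 4
g(9) = mex{1,2,3} = 0
g(10) = mex{1,2,3,4} = 0
g(11) = mex{0,2,3} = 1
So g(11) = 1.
Pile B is a plain Nim pile of size 12, so its Grundy value is 12.
For pile C, compute g(0), g(1), … with moves {1, 7}:
g(0) = mex{} = 0
g(1) = mex{0} = 1
g(2) = mex{1} = 0
g(3) = mex{0} = 1
g(4) = mex{1} = 0
g(5) = mex{0} = 1
g(6) = mex{1} = 0
g(7) = mex{0} = 1
g(8) = mex{1} = 0
g(9) = mex{0} = 1
So g(9) = 1.
By the Sprague-Grundy theorem, the Grundy value of a sum of independent games is the XOR of the component values.
Combined value = 1 ⊕ 12 ⊕ 1 = 12.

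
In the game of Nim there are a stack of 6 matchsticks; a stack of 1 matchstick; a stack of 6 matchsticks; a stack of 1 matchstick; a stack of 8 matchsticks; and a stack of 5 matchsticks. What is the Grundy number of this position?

Compute the nim-sum pairwise:
6 ^ 1 = 7
7 ^ 6 = 1
1 ^ 1 = 0
0 ^ 8 = 8
8 ^ 5 = 13

13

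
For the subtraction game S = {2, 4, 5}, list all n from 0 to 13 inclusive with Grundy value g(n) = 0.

Grundy values for subtraction set {2, 4, 5}:
k:     0  1  2  3  4  5  6  7  8  9 10 11 12 13
g(k):  0  0  1  1  2  2  3  0  0  1  1  2  2  3
The P-positions (g = 0) in 0..13 are 0, 1, 7, 8.

0, 1, 7, 8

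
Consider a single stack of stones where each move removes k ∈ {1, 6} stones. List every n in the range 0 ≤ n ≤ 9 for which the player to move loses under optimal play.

0, 2, 4, 7, 9

Build the Grundy sequence with g(k) = mex{g(k−s) : s ∈ {1, 6}, s ≤ k}:
k:     0  1  2  3  4  5  6  7  8  9
g(k):  0  1  0  1  0  1  2  0  1  0
The P-positions (g = 0) in 0..9 are 0, 2, 4, 7, 9.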